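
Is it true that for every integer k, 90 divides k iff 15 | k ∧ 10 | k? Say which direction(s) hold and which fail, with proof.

The forward direction holds; the converse fails.

(⇒) If 90 ∣ k, write k = 90q. Since 90 = 6·15, k = 15·(6q), so 15 ∣ k; and since 90 = 9·10, k = 10·(9q), so 10 ∣ k.

(⇐) This fails: take k = 30. Both 15 ∣ 30 and 10 ∣ 30, yet 30 is not a multiple of 90 (since 30 = 0·90 + 30), so 90 ∤ 30.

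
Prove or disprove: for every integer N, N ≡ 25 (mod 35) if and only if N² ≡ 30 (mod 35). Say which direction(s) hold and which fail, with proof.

The forward direction holds; the converse fails.

[⇒] Suppose N ≡ 25 (mod 35). Write N = 35j + 25. Then (35j + 25)² = 1225j² + 1750j + 625 = 35(35j² + 50j + 17) + 30, so N² ≡ 30 (mod 35).

[⇐] This fails: take N = 10. Then 10² = 100 ≡ 30 (mod 35), yet 10 ≡ 10 (mod 35), not 25.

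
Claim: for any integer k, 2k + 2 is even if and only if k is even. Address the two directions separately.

Not equivalent: only (⇐) holds.

(←) Suppose k is even. Since 2 is even, 2k is even for every k, so 2k + 2 has the same parity as 2, which is even. Hence 2k + 2 is even.

(→) This fails: take k = 5. Then 2k + 2 = 12, which is even, yet k = 5 is odd, not even.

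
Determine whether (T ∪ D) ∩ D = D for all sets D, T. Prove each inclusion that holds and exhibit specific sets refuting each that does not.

Both inclusions hold; the sets are equal.

(⟹) Let x ∈ (T ∪ D) ∩ D. Then either x ∈ D and x ∉ T; or x ∈ D ∩ T. In each case x ∈ D, so (T ∪ D) ∩ D ⊆ D.

(⟸) Let x ∈ D. Then either x ∈ D and x ∉ T; or x ∈ D ∩ T. In each case x ∈ (T ∪ D) ∩ D, so D ⊆ (T ∪ D) ∩ D.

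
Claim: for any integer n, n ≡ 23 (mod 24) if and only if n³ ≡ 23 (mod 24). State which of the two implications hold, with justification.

Both implications hold.

(→) Suppose n ≡ 23 (mod 24). Write n = 24j + 23. Then (24j + 23)³ = 13824j³ + 39744j² + 38088j + 12167 = 24(576j³ + 1656j² + 1587j + 506) + 23, so n³ ≡ 23 (mod 24).

(←) Conversely, suppose n³ ≡ 23 (mod 24). The only residue r in {0, …, 23} with r³ ≡ 23 (mod 24) is r = 23, so n ≡ 23 (mod 24).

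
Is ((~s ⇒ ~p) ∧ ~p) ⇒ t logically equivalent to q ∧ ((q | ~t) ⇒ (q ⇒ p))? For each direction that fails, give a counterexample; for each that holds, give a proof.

The forward direction fails; the converse holds.

(⟹) This fails. Under s = F, t = T, p = F, q = F, the left side is true but the right side is false.

(⟸) Assume the antecedent. If s is true, the antecedent forces (s = T, t = F, p = T, q = T) or (s = T, t = T, p = T, q = T), and ((~s ⇒ ~p) ∧ ~p) ⇒ t holds there. If s is false, the antecedent forces (s = F, t = F, p = T, q = T) or (s = F, t = T, p = T, q = T), and ((~s ⇒ ~p) ∧ ~p) ⇒ t holds there. Either way ((~s ⇒ ~p) ∧ ~p) ⇒ t holds.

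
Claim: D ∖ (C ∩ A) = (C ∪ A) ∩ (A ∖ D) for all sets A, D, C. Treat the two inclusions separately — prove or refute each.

Neither inclusion holds.

Forward inclusion. This inclusion fails. Take A = ∅, D = {1}, C = ∅; then 1 ∈ D ∖ (C ∩ A) but 1 ∉ (C ∪ A) ∩ (A ∖ D).

Reverse inclusion. This inclusion fails. Take A = {1}, D = ∅, C = ∅; then 1 ∈ (C ∪ A) ∩ (A ∖ D) but 1 ∉ D ∖ (C ∩ A).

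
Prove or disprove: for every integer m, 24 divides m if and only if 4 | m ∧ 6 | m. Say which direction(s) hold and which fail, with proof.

Not equivalent: only (⇒) holds.

(→) If 24 ∣ m, write m = 24q. Since 24 = 6·4, m = 4·(6q), so 4 ∣ m; and since 24 = 4·6, m = 6·(4q), so 6 ∣ m.

(←) This fails: take m = 12. Both 4 ∣ 12 and 6 ∣ 12, yet 12 is not a multiple of 24 (since 12 = 0·24 + 12), so 24 ∤ 12.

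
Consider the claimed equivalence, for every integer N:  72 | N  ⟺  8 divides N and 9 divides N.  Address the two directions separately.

Forward direction. If 72 ∣ N, write N = 72q. Since 72 = 9·8, N = 8·(9q), so 8 ∣ N; and since 72 = 8·9, N = 9·(8q), so 9 ∣ N.

Converse. Suppose 8 ∣ N and 9 ∣ N. Any common multiple of 8 and 9 is a multiple of their lcm; here gcd(8, 9) = 1, so lcm(8, 9) = 8·9 = 72, so 72 ∣ N.

Both directions hold.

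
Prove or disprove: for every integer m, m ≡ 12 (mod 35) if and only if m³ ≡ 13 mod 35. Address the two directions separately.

(⇒) holds; (⇐) fails.

(→) Suppose m ≡ 12 (mod 35). Write m = 35j + 12. Then (35j + 12)³ = 42875j³ + 44100j² + 15120j + 1728 = 35(1225j³ + 1260j² + 432j + 49) + 13, so m³ ≡ 13 (mod 35).

(←) This fails: take m = 17. Then 17³ = 4913 ≡ 13 (mod 35), yet 17 ≡ 17 (mod 35), not 12.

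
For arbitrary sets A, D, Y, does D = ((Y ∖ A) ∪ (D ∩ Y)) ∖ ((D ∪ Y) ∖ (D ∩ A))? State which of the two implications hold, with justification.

(⟸) Let x ∈ ((Y ∖ A) ∪ (D ∩ Y)) ∖ ((D ∪ Y) ∖ (D ∩ A)). Then x ∈ A ∩ D ∩ Y, from which x ∈ D.

(⟹) This inclusion fails. Take A = ∅, D = {1}, Y = ∅; then 1 ∈ D but 1 ∉ ((Y ∖ A) ∪ (D ∩ Y)) ∖ ((D ∪ Y) ∖ (D ∩ A)).

Only the reverse inclusion holds.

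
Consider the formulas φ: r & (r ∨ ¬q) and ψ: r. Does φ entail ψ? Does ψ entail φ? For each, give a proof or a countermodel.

The biconditional holds.

(⟹) Assume the antecedent. If r is true, r reduces to true regardless of the other variables. If r is false, the antecedent cannot hold. Either way r holds.

(⟸) Assume the antecedent. If r is true, r & (r ∨ ¬q) reduces to true regardless of the other variables. If r is false, the antecedent cannot hold. Either way r & (r ∨ ¬q) holds.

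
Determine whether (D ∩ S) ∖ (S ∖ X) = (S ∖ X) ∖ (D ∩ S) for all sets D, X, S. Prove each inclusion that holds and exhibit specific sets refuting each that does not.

Forward inclusion. This inclusion fails. Take D = {1}, X = {1}, S = {1}; then 1 ∈ (D ∩ S) ∖ (S ∖ X) but 1 ∉ (S ∖ X) ∖ (D ∩ S).

Reverse inclusion. This inclusion fails. Take D = ∅, X = ∅, S = {1}; then 1 ∈ (S ∖ X) ∖ (D ∩ S) but 1 ∉ (D ∩ S) ∖ (S ∖ X).

Both inclusions fail.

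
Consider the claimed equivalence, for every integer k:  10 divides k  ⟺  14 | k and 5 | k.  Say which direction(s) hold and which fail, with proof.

(⇒) This fails: take k = 10. Certainly 10 ∣ 10, but 14 ∤ 10.

(⇐) Suppose 14 ∣ k and 5 ∣ k. Any common multiple of 14 and 5 is a multiple of their lcm; here gcd(14, 5) = 1, so lcm(14, 5) = 14·5 = 70, so 70 ∣ k. Since 10 ∣ 70, it follows that 10 ∣ k.

The forward direction fails; the converse holds.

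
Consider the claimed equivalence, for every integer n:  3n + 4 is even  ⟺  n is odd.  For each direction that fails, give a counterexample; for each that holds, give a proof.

Forward direction. This fails: n = 2 gives 3n + 4 = 10, which is even, but 2 is even, not odd.

Converse. This also fails: n = 5 is odd, but 3n + 4 = 19 is odd, not even.

Both directions fail.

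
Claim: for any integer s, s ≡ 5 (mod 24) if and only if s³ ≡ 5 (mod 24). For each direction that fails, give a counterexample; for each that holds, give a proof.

[⇐] Suppose s³ ≡ 5 (mod 24). The only residue r in {0, …, 23} with r³ ≡ 5 (mod 24) is r = 5, so s ≡ 5 (mod 24).

[⇒] Suppose s ≡ 5 (mod 24). Write s = 24j + 5. Then (24j + 5)³ = 13824j³ + 8640j² + 1800j + 125 = 24(576j³ + 360j² + 75j + 5) + 5, so s³ ≡ 5 (mod 24).

Both implications hold.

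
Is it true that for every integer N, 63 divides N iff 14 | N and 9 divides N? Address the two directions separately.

(⟸) Suppose 14 ∣ N and 9 ∣ N. Any common multiple of 14 and 9 is a multiple of their lcm; here gcd(14, 9) = 1, so lcm(14, 9) = 14·9 = 126, so 126 ∣ N. Since 63 ∣ 126, it follows that 63 ∣ N.

(⟹) This fails: take N = 63. Certainly 63 ∣ 63, but 14 ∤ 63.

Only the reverse direction holds.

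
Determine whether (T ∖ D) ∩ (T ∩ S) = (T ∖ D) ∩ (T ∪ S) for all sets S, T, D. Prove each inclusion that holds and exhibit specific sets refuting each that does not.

(⊆) Let x ∈ (T ∖ D) ∩ (T ∩ S). Then x ∈ S ∩ T and x ∉ D, from which x ∈ (T ∖ D) ∩ (T ∪ S).

(⊇) This inclusion fails. Take S = ∅, T = {1}, D = ∅; then 1 ∈ (T ∖ D) ∩ (T ∪ S) but 1 ∉ (T ∖ D) ∩ (T ∩ S).

Only the forward inclusion holds.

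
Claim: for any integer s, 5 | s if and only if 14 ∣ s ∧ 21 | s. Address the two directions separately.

Neither implication holds.

(⇒) This fails: take s = 5. Certainly 5 ∣ 5, but 14 ∤ 5.

(⇐) This fails: take s = 42. Both 14 ∣ 42 and 21 ∣ 42, yet 42 is not a multiple of 5 (since 42 = 8·5 + 2), so 5 ∤ 42.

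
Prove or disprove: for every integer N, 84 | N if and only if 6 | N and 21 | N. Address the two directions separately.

Not equivalent: only (⇒) holds.

(→) If 84 ∣ N, write N = 84q. Since 84 = 14·6, N = 6·(14q), so 6 ∣ N; and since 84 = 4·21, N = 21·(4q), so 21 ∣ N.

(←) This fails: take N = 42. Both 6 ∣ 42 and 21 ∣ 42, yet 42 is not a multiple of 84 (since 42 = 0·84 + 42), so 84 ∤ 42.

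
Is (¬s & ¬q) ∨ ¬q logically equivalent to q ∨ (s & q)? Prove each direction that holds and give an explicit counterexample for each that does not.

Forward direction. This fails. Under q = F, s = F, the left side is true but the right side is false.

Converse. This fails. Under q = T, s = F, the left side is false but the right side is true.

Both directions fail.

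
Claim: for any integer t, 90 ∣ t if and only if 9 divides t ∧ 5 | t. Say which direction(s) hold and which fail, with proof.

Not equivalent: only (⇒) holds.

[⇒] If 90 ∣ t, write t = 90q. Since 90 = 10·9, t = 9·(10q), so 9 ∣ t; and since 90 = 18·5, t = 5·(18q), so 5 ∣ t.

[⇐] This fails: take t = 45. Both 9 ∣ 45 and 5 ∣ 45, yet 45 is not a multiple of 90 (since 45 = 0·90 + 45), so 90 ∤ 45.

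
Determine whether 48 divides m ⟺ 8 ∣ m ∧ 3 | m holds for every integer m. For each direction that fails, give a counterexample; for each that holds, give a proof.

[⇒] If 48 ∣ m, write m = 48q. Since 48 = 6·8, m = 8·(6q), so 8 ∣ m; and since 48 = 16·3, m = 3·(16q), so 3 ∣ m.

[⇐] This fails: take m = 24. Both 8 ∣ 24 and 3 ∣ 24, yet 24 is not a multiple of 48 (since 24 = 0·48 + 24), so 48 ∤ 24.

Only the forward direction holds.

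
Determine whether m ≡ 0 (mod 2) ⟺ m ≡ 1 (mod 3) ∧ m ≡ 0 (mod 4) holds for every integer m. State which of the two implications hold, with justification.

Not equivalent: only (⇐) holds.

(←) If m ≡ 1 (mod 3) and m ≡ 0 (mod 4), then by the Chinese remainder theorem m ≡ 4 (mod 12). Since 4 ≡ 0 (mod 2) and 2 ∣ 12, we get m ≡ 0 (mod 2).

(→) This fails: m = 0 gives 0 ≡ 0 (mod 2) but 0 ≡ 0 (mod 3), so the conjunction on the right does not hold.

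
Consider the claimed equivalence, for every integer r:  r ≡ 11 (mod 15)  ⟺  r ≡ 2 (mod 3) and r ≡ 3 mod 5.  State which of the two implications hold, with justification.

Neither direction holds.

[⇒] This fails: r = 11 gives 11 ≡ 11 (mod 15) but 11 ≡ 1 (mod 5), so the conjunction on the right does not hold.

[⇐] This fails: r = 8 satisfies both congruences on the right (8 ≡ 2 mod 3 and 8 ≡ 3 mod 5) yet 8 ≡ 8 (mod 15), not 11.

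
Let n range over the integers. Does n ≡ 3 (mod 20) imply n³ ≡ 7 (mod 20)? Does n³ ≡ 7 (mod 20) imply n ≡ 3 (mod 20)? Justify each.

Both directions hold.

(⇒) Suppose n ≡ 3 (mod 20). Write n = 20j + 3. Then (20j + 3)³ = 8000j³ + 3600j² + 540j + 27 = 20(400j³ + 180j² + 27j + 1) + 7, so n³ ≡ 7 (mod 20).

(⇐) Conversely, suppose n³ ≡ 7 (mod 20). The only residue r in {0, …, 19} with r³ ≡ 7 (mod 20) is r = 3, so n ≡ 3 (mod 20).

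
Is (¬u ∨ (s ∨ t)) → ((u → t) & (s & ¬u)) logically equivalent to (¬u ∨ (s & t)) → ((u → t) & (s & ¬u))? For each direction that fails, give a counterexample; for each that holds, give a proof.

Not equivalent: only (⇒) holds.

Converse. This fails. Under t = T, u = T, s = F, the left side is false but the right side is true.

Forward direction. Assume the antecedent. If t is true, the antecedent forces (t = T, u = F, s = T), and the consequent holds there. If t is false, the antecedent forces (t = F, u = T, s = F) or (t = F, u = F, s = T), and the consequent holds there. Either way the consequent holds.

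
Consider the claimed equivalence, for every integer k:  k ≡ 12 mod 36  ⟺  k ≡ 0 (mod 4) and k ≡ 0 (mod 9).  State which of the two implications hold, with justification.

Neither implication holds.

(→) This fails: k = 12 gives 12 ≡ 12 (mod 36) but 12 ≡ 3 (mod 9), so the conjunction on the right does not hold.

(←) This fails: k = 0 satisfies both congruences on the right (0 ≡ 0 mod 4 and 0 ≡ 0 mod 9) yet 0 ≡ 0 (mod 36), not 12.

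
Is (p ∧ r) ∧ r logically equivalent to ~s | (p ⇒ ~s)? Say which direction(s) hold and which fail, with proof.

Neither direction holds.

(→) This fails. Under p = T, r = T, s = T, the left side is true but the right side is false.

(←) This fails. Under p = F, r = F, s = F, the left side is false but the right side is true.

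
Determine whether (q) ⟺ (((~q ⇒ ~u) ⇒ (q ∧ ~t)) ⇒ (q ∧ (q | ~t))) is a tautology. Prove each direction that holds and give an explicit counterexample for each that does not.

(→) Assume the antecedent. If u is true, the antecedent forces (u = T, q = T, t = F) or (u = T, q = T, t = T), and the consequent holds there. If u is false, the consequent reduces to true regardless of the other variables. Either way the consequent holds.

(←) This fails. Under u = F, q = F, t = F, the left side is false but the right side is true.

Only the forward direction holds.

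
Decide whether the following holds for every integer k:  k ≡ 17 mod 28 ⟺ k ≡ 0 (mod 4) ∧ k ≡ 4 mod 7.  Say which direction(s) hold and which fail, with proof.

Forward direction. This fails: k = 17 gives 17 ≡ 17 (mod 28) but 17 ≡ 1 (mod 4), so the conjunction on the right does not hold.

Converse. This fails: k = 4 satisfies both congruences on the right (4 ≡ 0 mod 4 and 4 ≡ 4 mod 7) yet 4 ≡ 4 (mod 28), not 17.

Neither implication holds.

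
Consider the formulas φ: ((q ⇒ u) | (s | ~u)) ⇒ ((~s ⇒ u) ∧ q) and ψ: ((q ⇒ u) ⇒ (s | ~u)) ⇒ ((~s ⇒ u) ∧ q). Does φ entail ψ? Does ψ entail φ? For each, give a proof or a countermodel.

Only the forward implication holds.

(⟹) Assume the antecedent. If s is true, the antecedent forces (s = T, q = T, u = F) or (s = T, q = T, u = T), and the consequent holds there. If s is false, the antecedent forces (s = F, q = T, u = T), and the consequent holds there. Either way the consequent holds.

(⟸) This fails. Under s = F, q = F, u = T, the left side is false but the right side is true.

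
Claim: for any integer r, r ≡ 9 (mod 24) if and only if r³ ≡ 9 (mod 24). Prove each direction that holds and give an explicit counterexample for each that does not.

The biconditional holds.

Forward direction. Suppose r ≡ 9 (mod 24). Write r = 24j + 9. Then (24j + 9)³ = 13824j³ + 15552j² + 5832j + 729 = 24(576j³ + 648j² + 243j + 30) + 9, so r³ ≡ 9 (mod 24).

Converse. Suppose r³ ≡ 9 (mod 24). The only residue r in {0, …, 23} with r³ ≡ 9 (mod 24) is r = 9, so r ≡ 9 (mod 24).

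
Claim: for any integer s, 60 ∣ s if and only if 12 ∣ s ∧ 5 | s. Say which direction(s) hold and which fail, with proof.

(⇒) If 60 ∣ s, write s = 60q. Since 60 = 5·12, s = 12·(5q), so 12 ∣ s; and since 60 = 12·5, s = 5·(12q), so 5 ∣ s.

(⇐) Suppose 12 ∣ s and 5 ∣ s. Any common multiple of 12 and 5 is a multiple of their lcm; here gcd(12, 5) = 1, so lcm(12, 5) = 12·5 = 60, so 60 ∣ s.

The biconditional holds.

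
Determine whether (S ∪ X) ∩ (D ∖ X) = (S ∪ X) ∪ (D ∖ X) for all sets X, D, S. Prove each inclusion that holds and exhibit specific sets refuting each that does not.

(⊆) holds; (⊇) fails.

(⊆) Let x ∈ (S ∪ X) ∩ (D ∖ X). Then x ∈ D ∩ S and x ∉ X, from which x ∈ (S ∪ X) ∪ (D ∖ X).

(⊇) This inclusion fails. Take X = {1}, D = ∅, S = ∅; then 1 ∈ (S ∪ X) ∪ (D ∖ X) but 1 ∉ (S ∪ X) ∩ (D ∖ X).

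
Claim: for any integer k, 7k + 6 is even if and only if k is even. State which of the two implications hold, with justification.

Both implications hold.

Forward direction. Suppose 7k + 6 is even. Since 7 is odd, 7k and k have the same parity, so 7k + 6 ≡ k + 6 (mod 2). As 6 is even, 7k + 6 is even exactly when k is even. Thus k is even.

Converse. Suppose k is even; write k = 2j. Then 7k + 6 = 7·(2j) + 6 = 2·7j + 6, which is even.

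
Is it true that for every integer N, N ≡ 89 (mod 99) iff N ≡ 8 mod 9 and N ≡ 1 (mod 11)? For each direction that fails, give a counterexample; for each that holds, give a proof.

Equivalent; both directions hold.

(→) Suppose N ≡ 89 (mod 99); write N = 99j + 89. Since 9 ∣ 99, reducing mod 9 gives N ≡ 89 ≡ 8 (mod 9); since 11 ∣ 99, reducing mod 11 gives N ≡ 89 ≡ 1 (mod 11).

(←) Conversely, if N ≡ 8 (mod 9) and N ≡ 1 (mod 11), then by the Chinese remainder theorem N ≡ 89 (mod 99). This is exactly N ≡ 89 (mod 99).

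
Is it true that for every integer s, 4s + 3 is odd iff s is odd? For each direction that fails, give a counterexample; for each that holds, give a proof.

(→) This fails: take s = 0. Then 4s + 3 = 3, which is odd, yet s = 0 is even, not odd.

(←) Suppose s is odd. Since 4 is even, 4s is even for every s, so 4s + 3 has the same parity as 3, which is odd. Hence 4s + 3 is odd.

(⇒) fails; (⇐) holds.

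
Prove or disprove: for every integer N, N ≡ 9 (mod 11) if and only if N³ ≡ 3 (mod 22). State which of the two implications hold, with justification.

(⇐) The residues r modulo 22 with r³ ≡ 3 (mod 22) are exactly {9}, and each is ≡ 9 (mod 11).

(⇒) This fails: take N = 20. Then 20 ≡ 9 (mod 11), but 20³ = 8000 ≡ 14 (mod 22), not 3.

The forward direction fails; the converse holds.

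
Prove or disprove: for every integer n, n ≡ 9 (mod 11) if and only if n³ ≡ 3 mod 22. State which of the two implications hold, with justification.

The forward direction fails; the converse holds.

[⇒] This fails: take n = 20. Then 20 ≡ 9 (mod 11), but 20³ = 8000 ≡ 14 (mod 22), not 3.

[⇐] Conversely, the residues r modulo 22 with r³ ≡ 3 (mod 22) are exactly {9}, and each is ≡ 9 (mod 11).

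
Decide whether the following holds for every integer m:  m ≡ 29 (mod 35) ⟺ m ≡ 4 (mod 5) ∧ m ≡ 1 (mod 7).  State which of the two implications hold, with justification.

(←) If m ≡ 4 (mod 5) and m ≡ 1 (mod 7), then by the Chinese remainder theorem m ≡ 29 (mod 35). This is exactly m ≡ 29 (mod 35).

(→) Suppose m ≡ 29 (mod 35); write m = 35j + 29. Since 5 ∣ 35, reducing mod 5 gives m ≡ 29 ≡ 4 (mod 5); since 7 ∣ 35, reducing mod 7 gives m ≡ 29 ≡ 1 (mod 7).

Both directions hold; the statement is true.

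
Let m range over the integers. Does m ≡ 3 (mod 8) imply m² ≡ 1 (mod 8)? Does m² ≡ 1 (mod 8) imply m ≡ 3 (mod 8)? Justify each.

(⟸) This fails: take m = 1. Then 1² = 1 ≡ 1 (mod 8), yet 1 ≡ 1 (mod 8), not 3.

(⟹) Suppose m ≡ 3 (mod 8). Write m = 8j + 3. Then (8j + 3)² = 64j² + 48j + 9 = 8(8j² + 6j + 1) + 1, so m² ≡ 1 (mod 8).

Only the forward direction holds.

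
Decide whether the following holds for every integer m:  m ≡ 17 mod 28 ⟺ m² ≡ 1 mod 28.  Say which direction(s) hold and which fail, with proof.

Neither direction holds.

(→) This fails: take m = 17. Then 17 ≡ 17 (mod 28), but 17² = 289 ≡ 9 (mod 28), not 1.

(←) This fails: take m = 1. Then 1² = 1 ≡ 1 (mod 28), yet 1 ≡ 1 (mod 28), not 17.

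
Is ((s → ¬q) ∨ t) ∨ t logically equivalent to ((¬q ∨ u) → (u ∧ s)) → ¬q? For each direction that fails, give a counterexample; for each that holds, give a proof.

(→) This fails. Under t = F, s = F, q = T, u = F, the left side is true but the right side is false.

(←) Assume the antecedent. If q is true, the antecedent forces (t = F, s = F, q = T, u = T) or (t = T, s = F, q = T, u = T), and ((s → ¬q) ∨ t) ∨ t holds there. If q is false, ((s → ¬q) ∨ t) ∨ t reduces to true regardless of the other variables. Either way ((s → ¬q) ∨ t) ∨ t holds.

Not equivalent: only (⇐) holds.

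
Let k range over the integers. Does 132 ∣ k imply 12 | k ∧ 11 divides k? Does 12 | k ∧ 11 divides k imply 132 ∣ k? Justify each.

The biconditional holds.

(⇒) If 132 ∣ k, write k = 132q. Since 132 = 11·12, k = 12·(11q), so 12 ∣ k; and since 132 = 12·11, k = 11·(12q), so 11 ∣ k.

(⇐) Suppose 12 ∣ k and 11 ∣ k. Any common multiple of 12 and 11 is a multiple of their lcm; here gcd(12, 11) = 1, so lcm(12, 11) = 12·11 = 132, so 132 ∣ k.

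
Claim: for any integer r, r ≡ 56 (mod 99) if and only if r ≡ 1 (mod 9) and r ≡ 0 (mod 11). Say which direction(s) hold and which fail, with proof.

(⇒) fails and (⇐) fails.

(⇒) This fails: r = 56 gives 56 ≡ 56 (mod 99) but 56 ≡ 2 (mod 9), so the conjunction on the right does not hold.

(⇐) This fails: r = 55 satisfies both congruences on the right (55 ≡ 1 mod 9 and 55 ≡ 0 mod 11) yet 55 ≡ 55 (mod 99), not 56.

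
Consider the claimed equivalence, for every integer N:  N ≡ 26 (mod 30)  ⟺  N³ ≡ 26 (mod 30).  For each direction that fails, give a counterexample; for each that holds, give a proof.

Both directions hold; the statement is true.

[⇐] Suppose N³ ≡ 26 (mod 30). The only residue r in {0, …, 29} with r³ ≡ 26 (mod 30) is r = 26, so N ≡ 26 (mod 30).

[⇒] Suppose N ≡ 26 (mod 30). Write N = 30j + 26. Then (30j + 26)³ = 27000j³ + 70200j² + 60840j + 17576 = 30(900j³ + 2340j² + 2028j + 585) + 26, so N³ ≡ 26 (mod 30).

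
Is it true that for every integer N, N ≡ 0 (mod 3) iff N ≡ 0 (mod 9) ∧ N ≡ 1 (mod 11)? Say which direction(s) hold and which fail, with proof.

[⇒] This fails: N = 0 gives 0 ≡ 0 (mod 3) but 0 ≡ 0 (mod 11), so the conjunction on the right does not hold.

[⇐] Conversely, if N ≡ 0 (mod 9) and N ≡ 1 (mod 11), then by the Chinese remainder theorem N ≡ 45 (mod 99). Since 45 ≡ 0 (mod 3) and 3 ∣ 99, we get N ≡ 0 (mod 3).

(⇒) fails; (⇐) holds.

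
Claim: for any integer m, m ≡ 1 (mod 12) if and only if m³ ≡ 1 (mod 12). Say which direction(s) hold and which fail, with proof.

Both directions hold; the statement is true.

(←) For the converse, argue contrapositively. If m ≢ 1 (mod 12), then m is congruent to one of 0, 2, 3, 4, 5, 6, 7, 8, 9, 10, 11 modulo 12, and these give m³ ≡ 0, 8, 3, 4, 5, 0, 7, 8, 9, 4, 11 respectively — never 1.

(→) Suppose m ≡ 1 (mod 12). Write m = 12j + 1. Then (12j + 1)³ = 1728j³ + 432j² + 36j + 1 = 12(144j³ + 36j² + 3j) + 1, so m³ ≡ 1 (mod 12).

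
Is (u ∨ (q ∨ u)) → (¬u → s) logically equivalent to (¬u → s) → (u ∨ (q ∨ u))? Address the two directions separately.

(⇒) This fails. Under u = F, s = T, q = F, the left side is true but the right side is false.

(⇐) This fails. Under u = F, s = F, q = T, the left side is false but the right side is true.

(⇒) fails and (⇐) fails.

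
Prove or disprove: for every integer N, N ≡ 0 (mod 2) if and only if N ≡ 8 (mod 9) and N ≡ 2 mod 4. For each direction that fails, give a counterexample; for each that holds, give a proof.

Only the converse holds.

(→) This fails: N = 0 gives 0 ≡ 0 (mod 2) but 0 ≡ 0 (mod 9), so the conjunction on the right does not hold.

(←) Conversely, if N ≡ 8 (mod 9) and N ≡ 2 (mod 4), then by the Chinese remainder theorem N ≡ 26 (mod 36). Since 26 ≡ 0 (mod 2) and 2 ∣ 36, we get N ≡ 0 (mod 2).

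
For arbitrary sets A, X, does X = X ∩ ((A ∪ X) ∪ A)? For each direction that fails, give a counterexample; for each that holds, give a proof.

Forward inclusion. Let x ∈ X. Then either x ∈ X and x ∉ A; or x ∈ A ∩ X. In each case x ∈ X ∩ ((A ∪ X) ∪ A), so X ⊆ X ∩ ((A ∪ X) ∪ A).

Reverse inclusion. Let x ∈ X ∩ ((A ∪ X) ∪ A). Then either x ∈ X and x ∉ A; or x ∈ A ∩ X. In each case x ∈ X, so X ∩ ((A ∪ X) ∪ A) ⊆ X.

The two sets are equal.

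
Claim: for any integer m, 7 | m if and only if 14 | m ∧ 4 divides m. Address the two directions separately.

[⇒] This fails: take m = 7. Certainly 7 ∣ 7, but 14 ∤ 7.

[⇐] Suppose 14 ∣ m and 4 ∣ m. Any common multiple of 14 and 4 is a multiple of their lcm; here lcm(14, 4) = 14·4/gcd(14, 4) = 56/2 = 28, so 28 ∣ m. Since 7 ∣ 28, it follows that 7 ∣ m.

The forward direction fails; the converse holds.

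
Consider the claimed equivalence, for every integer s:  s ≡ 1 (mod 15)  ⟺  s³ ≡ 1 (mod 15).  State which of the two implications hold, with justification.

Forward direction. Suppose s ≡ 1 (mod 15). Write s = 15j + 1. Then (15j + 1)³ = 3375j³ + 675j² + 45j + 1 = 15(225j³ + 45j² + 3j) + 1, so s³ ≡ 1 (mod 15).

Converse. Suppose s³ ≡ 1 (mod 15). The only residue r in {0, …, 14} with r³ ≡ 1 (mod 15) is r = 1, so s ≡ 1 (mod 15).

The biconditional holds.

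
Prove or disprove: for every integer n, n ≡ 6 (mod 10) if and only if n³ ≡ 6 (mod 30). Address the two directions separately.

(⇒) This fails: take n = 16. Then 16 ≡ 6 (mod 10), but 16³ = 4096 ≡ 16 (mod 30), not 6.

(⇐) Conversely, the residues r modulo 30 with r³ ≡ 6 (mod 30) are exactly {6}, and each is ≡ 6 (mod 10).

The forward direction fails; the converse holds.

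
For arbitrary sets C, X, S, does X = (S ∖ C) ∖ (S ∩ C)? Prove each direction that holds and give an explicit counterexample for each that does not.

(⊆) This inclusion fails. Take C = ∅, X = {1}, S = ∅; then 1 ∈ X but 1 ∉ (S ∖ C) ∖ (S ∩ C).

(⊇) This inclusion fails. Take C = ∅, X = ∅, S = {1}; then 1 ∈ (S ∖ C) ∖ (S ∩ C) but 1 ∉ X.

Neither inclusion holds.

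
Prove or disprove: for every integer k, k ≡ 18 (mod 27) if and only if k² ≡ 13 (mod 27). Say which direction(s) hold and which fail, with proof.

(→) This fails: take k = 18. Then 18 ≡ 18 (mod 27), but 18² = 324 ≡ 0 (mod 27), not 13.

(←) This fails: take k = 11. Then 11² = 121 ≡ 13 (mod 27), yet 11 ≡ 11 (mod 27), not 18.

Neither direction holds.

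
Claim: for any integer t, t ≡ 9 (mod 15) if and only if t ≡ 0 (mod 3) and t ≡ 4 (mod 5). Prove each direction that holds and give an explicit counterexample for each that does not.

[⇒] Suppose t ≡ 9 (mod 15); write t = 15j + 9. Since 3 ∣ 15, reducing mod 3 gives t ≡ 9 ≡ 0 (mod 3); since 5 ∣ 15, reducing mod 5 gives t ≡ 9 ≡ 4 (mod 5).

[⇐] Conversely, if t ≡ 0 (mod 3) and t ≡ 4 (mod 5), then by the Chinese remainder theorem t ≡ 9 (mod 15). This is exactly t ≡ 9 (mod 15).

Equivalent; both directions hold.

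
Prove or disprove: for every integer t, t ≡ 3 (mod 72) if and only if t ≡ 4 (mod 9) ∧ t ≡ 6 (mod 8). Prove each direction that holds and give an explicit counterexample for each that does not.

Both directions fail.

Forward direction. This fails: t = 3 gives 3 ≡ 3 (mod 72) but 3 ≡ 3 (mod 9), so the conjunction on the right does not hold.

Converse. This fails: t = 22 satisfies both congruences on the right (22 ≡ 4 mod 9 and 22 ≡ 6 mod 8) yet 22 ≡ 22 (mod 72), not 3.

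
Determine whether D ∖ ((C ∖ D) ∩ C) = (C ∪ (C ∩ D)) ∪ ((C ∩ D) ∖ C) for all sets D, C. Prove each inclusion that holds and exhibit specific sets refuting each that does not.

(⊆) This inclusion fails. Take D = {1}, C = ∅; then 1 ∈ D ∖ ((C ∖ D) ∩ C) but 1 ∉ (C ∪ (C ∩ D)) ∪ ((C ∩ D) ∖ C).

(⊇) This inclusion fails. Take D = ∅, C = {1}; then 1 ∈ (C ∪ (C ∩ D)) ∪ ((C ∩ D) ∖ C) but 1 ∉ D ∖ ((C ∖ D) ∩ C).

(⊆) fails and (⊇) fails.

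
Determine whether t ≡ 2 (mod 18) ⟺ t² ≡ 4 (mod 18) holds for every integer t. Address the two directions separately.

The forward direction holds; the converse fails.

Forward direction. Suppose t ≡ 2 (mod 18). Write t = 18j + 2. Then (18j + 2)² = 324j² + 72j + 4 = 18(18j² + 4j) + 4, so t² ≡ 4 (mod 18).

Converse. This fails: take t = 16. Then 16² = 256 ≡ 4 (mod 18), yet 16 ≡ 16 (mod 18), not 2.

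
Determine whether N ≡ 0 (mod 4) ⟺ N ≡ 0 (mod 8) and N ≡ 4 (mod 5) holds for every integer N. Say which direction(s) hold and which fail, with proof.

(→) This fails: N = 0 gives 0 ≡ 0 (mod 4) but 0 ≡ 0 (mod 5), so the conjunction on the right does not hold.

(←) Conversely, if N ≡ 0 (mod 8) and N ≡ 4 (mod 5), then by the Chinese remainder theorem N ≡ 24 (mod 40). Since 24 ≡ 0 (mod 4) and 4 ∣ 40, we get N ≡ 0 (mod 4).

(⇒) fails; (⇐) holds.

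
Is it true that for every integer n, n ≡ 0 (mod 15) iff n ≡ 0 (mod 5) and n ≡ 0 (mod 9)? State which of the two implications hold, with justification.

(⇒) fails; (⇐) holds.

(⟸) If n ≡ 0 (mod 5) and n ≡ 0 (mod 9), then by the Chinese remainder theorem n ≡ 0 (mod 45). Since 0 ≡ 0 (mod 15) and 15 ∣ 45, we get n ≡ 0 (mod 15).

(⟹) This fails: n = 30 gives 30 ≡ 0 (mod 15) but 30 ≡ 3 (mod 9), so the conjunction on the right does not hold.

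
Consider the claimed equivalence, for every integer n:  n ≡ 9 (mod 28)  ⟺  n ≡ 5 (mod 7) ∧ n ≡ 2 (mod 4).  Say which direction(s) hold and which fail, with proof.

(⇒) This fails: n = 9 gives 9 ≡ 9 (mod 28) but 9 ≡ 2 (mod 7), so the conjunction on the right does not hold.

(⇐) This fails: n = 26 satisfies both congruences on the right (26 ≡ 5 mod 7 and 26 ≡ 2 mod 4) yet 26 ≡ 26 (mod 28), not 9.

Neither direction holds.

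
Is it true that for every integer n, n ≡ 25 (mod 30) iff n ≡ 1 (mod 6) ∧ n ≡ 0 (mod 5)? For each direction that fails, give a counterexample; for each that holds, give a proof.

The biconditional holds.

[⇒] Suppose n ≡ 25 (mod 30); write n = 30j + 25. Since 6 ∣ 30, reducing mod 6 gives n ≡ 25 ≡ 1 (mod 6); since 5 ∣ 30, reducing mod 5 gives n ≡ 25 ≡ 0 (mod 5).

[⇐] Conversely, if n ≡ 1 (mod 6) and n ≡ 0 (mod 5), then by the Chinese remainder theorem n ≡ 25 (mod 30). This is exactly n ≡ 25 (mod 30).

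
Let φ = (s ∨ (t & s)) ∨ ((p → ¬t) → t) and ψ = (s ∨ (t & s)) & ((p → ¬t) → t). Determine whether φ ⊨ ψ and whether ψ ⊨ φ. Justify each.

The forward direction fails; the converse holds.

(⟹) This fails. Under t = T, p = F, s = F, the left side is true but the right side is false.

(⟸) Assume the antecedent. If t is true, (s ∨ (t & s)) ∨ ((p → ¬t) → t) reduces to true regardless of the other variables. If t is false, the antecedent cannot hold. Either way (s ∨ (t & s)) ∨ ((p → ¬t) → t) holds.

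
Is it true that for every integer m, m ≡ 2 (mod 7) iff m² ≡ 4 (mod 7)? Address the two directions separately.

Converse. This fails: take m = 5. Then 5² = 25 ≡ 4 (mod 7), yet 5 ≡ 5 (mod 7), not 2.

Forward direction. Suppose m ≡ 2 (mod 7). Write m = 7j + 2. Then (7j + 2)² = 49j² + 28j + 4 = 7(7j² + 4j) + 4, so m² ≡ 4 (mod 7).

The forward direction holds; the converse fails.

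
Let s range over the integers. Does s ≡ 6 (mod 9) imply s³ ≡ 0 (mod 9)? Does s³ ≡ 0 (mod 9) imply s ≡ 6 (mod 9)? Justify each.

[⇒] Suppose s ≡ 6 (mod 9). Write s = 9j + 6. Then (9j + 6)³ = 729j³ + 1458j² + 972j + 216 = 9(81j³ + 162j² + 108j + 24) + 0, so s³ ≡ 0 (mod 9).

[⇐] This fails: take s = 0. Then 0³ = 0 ≡ 0 (mod 9), yet 0 ≡ 0 (mod 9), not 6.

Only the forward implication holds.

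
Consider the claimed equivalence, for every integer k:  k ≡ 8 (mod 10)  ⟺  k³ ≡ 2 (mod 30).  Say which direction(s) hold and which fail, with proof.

Only the reverse direction holds.

(→) This fails: take k = 18. Then 18 ≡ 8 (mod 10), but 18³ = 5832 ≡ 12 (mod 30), not 2.

(←) Conversely, the residues r modulo 30 with r³ ≡ 2 (mod 30) are exactly {8}, and each is ≡ 8 (mod 10).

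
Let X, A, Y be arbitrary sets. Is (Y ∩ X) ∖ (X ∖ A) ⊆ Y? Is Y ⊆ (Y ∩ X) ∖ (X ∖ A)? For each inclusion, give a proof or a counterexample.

Reverse inclusion. This inclusion fails. Take X = ∅, A = ∅, Y = {1}; then 1 ∈ Y but 1 ∉ (Y ∩ X) ∖ (X ∖ A).

Forward inclusion. Let x ∈ (Y ∩ X) ∖ (X ∖ A). Then x ∈ X ∩ A ∩ Y, from which x ∈ Y.

(⊆) holds; (⊇) fails.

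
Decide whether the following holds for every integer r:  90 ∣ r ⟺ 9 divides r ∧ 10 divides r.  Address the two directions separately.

(→) If 90 ∣ r, write r = 90q. Since 90 = 10·9, r = 9·(10q), so 9 ∣ r; and since 90 = 9·10, r = 10·(9q), so 10 ∣ r.

(←) Suppose 9 ∣ r and 10 ∣ r. Any common multiple of 9 and 10 is a multiple of their lcm; here gcd(9, 10) = 1, so lcm(9, 10) = 9·10 = 90, so 90 ∣ r.

Equivalent; both directions hold.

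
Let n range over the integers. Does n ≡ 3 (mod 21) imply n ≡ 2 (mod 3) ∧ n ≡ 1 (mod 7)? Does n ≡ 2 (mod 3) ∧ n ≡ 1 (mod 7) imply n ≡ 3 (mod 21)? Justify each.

(→) This fails: n = 3 gives 3 ≡ 3 (mod 21) but 3 ≡ 0 (mod 3), so the conjunction on the right does not hold.

(←) This fails: n = 8 satisfies both congruences on the right (8 ≡ 2 mod 3 and 8 ≡ 1 mod 7) yet 8 ≡ 8 (mod 21), not 3.

Neither direction holds.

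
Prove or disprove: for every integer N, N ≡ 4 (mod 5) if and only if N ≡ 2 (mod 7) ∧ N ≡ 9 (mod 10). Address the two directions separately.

(→) This fails: N = 64 gives 64 ≡ 4 (mod 5) but 64 ≡ 1 (mod 7), so the conjunction on the right does not hold.

(←) Conversely, if N ≡ 2 (mod 7) and N ≡ 9 (mod 10), then by the Chinese remainder theorem N ≡ 9 (mod 70). Since 9 ≡ 4 (mod 5) and 5 ∣ 70, we get N ≡ 4 (mod 5).

(⇒) fails; (⇐) holds.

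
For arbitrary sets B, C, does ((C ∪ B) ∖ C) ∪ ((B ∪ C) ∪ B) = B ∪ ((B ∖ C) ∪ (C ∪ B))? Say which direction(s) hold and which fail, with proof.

Reverse inclusion. Let x ∈ B ∪ ((B ∖ C) ∪ (C ∪ B)). Then either x ∈ B and x ∉ C; or x ∈ C and x ∉ B; or x ∈ B ∩ C. In each case x ∈ ((C ∪ B) ∖ C) ∪ ((B ∪ C) ∪ B), so B ∪ ((B ∖ C) ∪ (C ∪ B)) ⊆ ((C ∪ B) ∖ C) ∪ ((B ∪ C) ∪ B).

Forward inclusion. Let x ∈ ((C ∪ B) ∖ C) ∪ ((B ∪ C) ∪ B). Then either x ∈ B and x ∉ C; or x ∈ C and x ∉ B; or x ∈ B ∩ C. In each case x ∈ B ∪ ((B ∖ C) ∪ (C ∪ B)), so ((C ∪ B) ∖ C) ∪ ((B ∪ C) ∪ B) ⊆ B ∪ ((B ∖ C) ∪ (C ∪ B)).

Both inclusions hold; the sets are equal.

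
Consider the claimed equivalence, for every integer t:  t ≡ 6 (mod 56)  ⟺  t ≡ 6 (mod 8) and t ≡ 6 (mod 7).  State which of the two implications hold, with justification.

(⟹) Suppose t ≡ 6 (mod 56); write t = 56j + 6. Since 8 ∣ 56, reducing mod 8 gives t ≡ 6 (mod 8); since 7 ∣ 56, reducing mod 7 gives t ≡ 6 (mod 7).

(⟸) Conversely, if t ≡ 6 (mod 8) and t ≡ 6 (mod 7), then by the Chinese remainder theorem t ≡ 6 (mod 56). This is exactly t ≡ 6 (mod 56).

Both directions hold.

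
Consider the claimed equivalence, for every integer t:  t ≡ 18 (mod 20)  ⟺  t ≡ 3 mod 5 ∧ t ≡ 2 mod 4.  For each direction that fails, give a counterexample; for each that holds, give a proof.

Both directions hold.

[⇒] Suppose t ≡ 18 (mod 20); write t = 20j + 18. Since 5 ∣ 20, reducing mod 5 gives t ≡ 18 ≡ 3 (mod 5); since 4 ∣ 20, reducing mod 4 gives t ≡ 18 ≡ 2 (mod 4).

[⇐] Conversely, if t ≡ 3 (mod 5) and t ≡ 2 (mod 4), then by the Chinese remainder theorem t ≡ 18 (mod 20). This is exactly t ≡ 18 (mod 20).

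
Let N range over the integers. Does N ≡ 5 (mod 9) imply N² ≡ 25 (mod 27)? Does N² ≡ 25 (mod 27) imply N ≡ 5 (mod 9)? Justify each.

(→) This fails: take N = 14. Then 14 ≡ 5 (mod 9), but 14² = 196 ≡ 7 (mod 27), not 25.

(←) This fails: take N = 22. Then 22² = 484 ≡ 25 (mod 27), yet 22 ≡ 4 (mod 9), not 5.

Neither direction holds.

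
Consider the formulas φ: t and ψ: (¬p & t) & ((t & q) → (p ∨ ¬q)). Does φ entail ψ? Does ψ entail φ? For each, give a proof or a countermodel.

[⇒] This fails. Under t = T, p = T, q = F, the left side is true but the right side is false.

[⇐] Assume the antecedent. If t is true, t reduces to true regardless of the other variables. If t is false, the antecedent cannot hold. Either way t holds.

(⇒) fails; (⇐) holds.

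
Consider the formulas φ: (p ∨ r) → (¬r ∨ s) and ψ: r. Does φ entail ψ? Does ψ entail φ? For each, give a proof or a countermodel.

Neither implication holds.

(⟹) This fails. Under r = F, s = F, p = F, the left side is true but the right side is false.

(⟸) This fails. Under r = T, s = F, p = F, the left side is false but the right side is true.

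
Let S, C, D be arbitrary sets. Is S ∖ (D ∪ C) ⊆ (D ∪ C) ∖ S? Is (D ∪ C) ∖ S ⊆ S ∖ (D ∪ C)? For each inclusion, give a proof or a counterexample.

Forward inclusion. This inclusion fails. Take S = {1}, C = ∅, D = ∅; then 1 ∈ S ∖ (D ∪ C) but 1 ∉ (D ∪ C) ∖ S.

Reverse inclusion. This inclusion fails. Take S = ∅, C = {1}, D = ∅; then 1 ∈ (D ∪ C) ∖ S but 1 ∉ S ∖ (D ∪ C).

Both inclusions fail.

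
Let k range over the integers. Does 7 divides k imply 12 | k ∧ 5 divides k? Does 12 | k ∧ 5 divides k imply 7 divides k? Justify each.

Both directions fail.

(⇒) This fails: take k = 7. Certainly 7 ∣ 7, but 12 ∤ 7.

(⇐) This fails: take k = 60. Both 12 ∣ 60 and 5 ∣ 60, yet 60 is not a multiple of 7 (since 60 = 8·7 + 4), so 7 ∤ 60.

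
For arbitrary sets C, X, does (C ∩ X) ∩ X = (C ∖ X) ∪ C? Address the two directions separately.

(⟹) Let x ∈ (C ∩ X) ∩ X. Then x ∈ C ∩ X, from which x ∈ (C ∖ X) ∪ C.

(⟸) This inclusion fails. Take C = {1}, X = ∅; then 1 ∈ (C ∖ X) ∪ C but 1 ∉ (C ∩ X) ∩ X.

(⊆) holds; (⊇) fails.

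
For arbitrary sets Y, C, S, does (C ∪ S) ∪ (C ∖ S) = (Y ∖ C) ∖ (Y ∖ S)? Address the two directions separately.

Only the reverse inclusion holds.

Forward inclusion. This inclusion fails. Take Y = ∅, C = {1}, S = ∅; then 1 ∈ (C ∪ S) ∪ (C ∖ S) but 1 ∉ (Y ∖ C) ∖ (Y ∖ S).

Reverse inclusion. Let x ∈ (Y ∖ C) ∖ (Y ∖ S). Then x ∈ Y ∩ S and x ∉ C, from which x ∈ (C ∪ S) ∪ (C ∖ S).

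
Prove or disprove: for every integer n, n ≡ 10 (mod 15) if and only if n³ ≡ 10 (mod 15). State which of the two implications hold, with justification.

Both implications hold.

Forward direction. Suppose n ≡ 10 (mod 15). Write n = 15j + 10. Then (15j + 10)³ = 3375j³ + 6750j² + 4500j + 1000 = 15(225j³ + 450j² + 300j + 66) + 10, so n³ ≡ 10 (mod 15).

Converse. Suppose n³ ≡ 10 (mod 15). The only residue r in {0, …, 14} with r³ ≡ 10 (mod 15) is r = 10, so n ≡ 10 (mod 15).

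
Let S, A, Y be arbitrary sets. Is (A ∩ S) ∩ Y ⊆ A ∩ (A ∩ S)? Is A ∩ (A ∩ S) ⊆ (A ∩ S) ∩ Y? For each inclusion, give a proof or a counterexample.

(⟹) Let x ∈ (A ∩ S) ∩ Y. Then x ∈ S ∩ A ∩ Y, from which x ∈ A ∩ (A ∩ S).

(⟸) This inclusion fails. Take S = {1}, A = {1}, Y = ∅; then 1 ∈ A ∩ (A ∩ S) but 1 ∉ (A ∩ S) ∩ Y.

(⊆) holds; (⊇) fails.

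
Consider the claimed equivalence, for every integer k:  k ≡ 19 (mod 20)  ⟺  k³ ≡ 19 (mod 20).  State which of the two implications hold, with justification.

The biconditional holds.

[⇒] Suppose k ≡ 19 (mod 20). Write k = 20j + 19. Then (20j + 19)³ = 8000j³ + 22800j² + 21660j + 6859 = 20(400j³ + 1140j² + 1083j + 342) + 19, so k³ ≡ 19 (mod 20).

[⇐] Conversely, suppose k³ ≡ 19 (mod 20). The only residue r in {0, …, 19} with r³ ≡ 19 (mod 20) is r = 19, so k ≡ 19 (mod 20).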